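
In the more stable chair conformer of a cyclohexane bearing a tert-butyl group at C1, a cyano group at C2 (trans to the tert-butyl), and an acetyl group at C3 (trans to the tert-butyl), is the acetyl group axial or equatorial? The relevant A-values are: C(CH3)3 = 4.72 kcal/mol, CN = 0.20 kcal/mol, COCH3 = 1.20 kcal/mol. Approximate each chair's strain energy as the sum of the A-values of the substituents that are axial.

axial

Chair I (tert-butyl axial, cyano axial, acetyl equatorial): E = 4.92 kcal/mol.
Chair II (tert-butyl equatorial, cyano equatorial, acetyl axial): E = 1.20 kcal/mol.
Chair II is the more stable (lower-energy) conformer, and in that chair the acetyl group is axial.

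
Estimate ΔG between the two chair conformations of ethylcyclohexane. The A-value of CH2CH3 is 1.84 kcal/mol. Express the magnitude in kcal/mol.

1.84 kcal/mol

A monosubstituted cyclohexane has one chair with the ethyl group axial (E = A = 1.84 kcal/mol) and one with it equatorial (E = 0).
ΔE = 1.84 − 0 = 1.84 kcal/mol.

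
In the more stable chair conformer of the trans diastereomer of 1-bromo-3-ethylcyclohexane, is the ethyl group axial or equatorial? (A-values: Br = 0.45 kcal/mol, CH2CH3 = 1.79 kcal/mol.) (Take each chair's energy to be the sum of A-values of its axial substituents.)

equatorial

C1 and C3 have the same parity, so for the trans isomer the two substituents are one axial and one equatorial in each chair.
Chair I (bromo axial, ethyl equatorial): E = 0.45 kcal/mol.
Chair II (bromo equatorial, ethyl axial): E = 1.79 kcal/mol.
Chair I is the more stable (lower-energy) conformer, and in that chair the ethyl group is equatorial.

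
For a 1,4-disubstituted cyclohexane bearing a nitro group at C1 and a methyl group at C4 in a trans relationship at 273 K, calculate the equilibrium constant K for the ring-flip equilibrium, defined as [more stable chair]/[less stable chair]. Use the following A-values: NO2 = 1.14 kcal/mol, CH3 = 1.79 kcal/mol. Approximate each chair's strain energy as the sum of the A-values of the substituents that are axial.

K ≈ 222

C1 and C4 have opposite parity, so for the trans isomer the two substituents are e,e in one chair and a,a in the other.
Chair I (nitro axial, methyl axial): E = 2.93 kcal/mol; chair II (nitro equatorial, methyl equatorial): E = 0.00 kcal/mol.
ΔG = 2.93 kcal/mol between the two chairs.
K = exp(ΔG/RT) with R = 1.987×10⁻³ kcal mol⁻¹ K⁻¹ and T = 273 K gives K ≈ 222.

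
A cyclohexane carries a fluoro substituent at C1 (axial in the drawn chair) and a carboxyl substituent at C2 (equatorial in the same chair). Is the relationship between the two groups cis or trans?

cis

C1 and C2 have opposite parity, so their axial bonds point in opposite directions.
With opposite-parity carbons, two substituents on the same face are one axial and one equatorial; opposite faces give both axial or both equatorial.
Here the groups are axial/equatorial → same face → cis.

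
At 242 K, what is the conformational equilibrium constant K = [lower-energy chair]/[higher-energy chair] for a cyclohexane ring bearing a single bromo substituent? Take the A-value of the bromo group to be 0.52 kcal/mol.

K ≈ 2.95

One chair has the bromo group axial (E = 0.52 kcal/mol) and the other has it equatorial (E = 0).
ΔG = 0.52 kcal/mol between the two chairs.
K = exp(ΔG/RT) with R = 1.987×10⁻³ kcal mol⁻¹ K⁻¹ and T = 242 K gives K ≈ 2.95.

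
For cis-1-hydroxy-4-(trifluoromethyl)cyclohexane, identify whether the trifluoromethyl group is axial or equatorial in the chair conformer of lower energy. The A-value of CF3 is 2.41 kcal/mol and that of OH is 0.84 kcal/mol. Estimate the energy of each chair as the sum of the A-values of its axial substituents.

C1 and C4 have opposite parity, so for the cis isomer the two substituents are one axial and one equatorial in each chair.
Chair I (trifluoromethyl axial, hydroxyl equatorial): E = 2.41 kcal/mol.
Chair II (trifluoromethyl equatorial, hydroxyl axial): E = 0.84 kcal/mol.
Chair II is the more stable (lower-energy) conformer, and in that chair the trifluoromethyl group is equatorial.

equatorial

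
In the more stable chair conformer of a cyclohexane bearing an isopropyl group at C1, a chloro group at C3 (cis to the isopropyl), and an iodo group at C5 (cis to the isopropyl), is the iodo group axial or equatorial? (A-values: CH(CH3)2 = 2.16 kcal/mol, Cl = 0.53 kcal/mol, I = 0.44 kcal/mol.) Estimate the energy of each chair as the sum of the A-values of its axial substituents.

equatorial

Chair I (isopropyl axial, chloro axial, iodo axial): E = 3.13 kcal/mol.
Chair II (isopropyl equatorial, chloro equatorial, iodo equatorial): E = 0.00 kcal/mol.
Chair II is the more stable (lower-energy) conformer, and in that chair the iodo group is equatorial.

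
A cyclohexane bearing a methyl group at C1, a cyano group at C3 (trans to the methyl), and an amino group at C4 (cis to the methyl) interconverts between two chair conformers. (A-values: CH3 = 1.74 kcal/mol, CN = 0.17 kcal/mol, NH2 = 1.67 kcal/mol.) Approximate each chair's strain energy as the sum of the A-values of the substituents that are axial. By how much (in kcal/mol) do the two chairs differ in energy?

Chair I (methyl axial, cyano equatorial, amino equatorial): E = 1.74 kcal/mol.
Chair II (methyl equatorial, cyano axial, amino axial): E = 1.84 kcal/mol.
ΔE = 1.84 − 1.74 = 0.10 kcal/mol; chair I is more stable.

0.10 kcal/mol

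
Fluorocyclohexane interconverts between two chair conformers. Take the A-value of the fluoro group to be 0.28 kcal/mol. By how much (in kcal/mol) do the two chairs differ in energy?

A monosubstituted cyclohexane has one chair with the fluoro group axial (E = A = 0.28 kcal/mol) and one with it equatorial (E = 0).
ΔE = 0.28 − 0 = 0.28 kcal/mol.

0.28 kcal/mol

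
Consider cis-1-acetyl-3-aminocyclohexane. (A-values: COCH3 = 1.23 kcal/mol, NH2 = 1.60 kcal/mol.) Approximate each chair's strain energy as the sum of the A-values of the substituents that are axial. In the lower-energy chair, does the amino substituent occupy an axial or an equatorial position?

equatorial

C1 and C3 have the same parity, so for the cis isomer the two substituents are e,e in one chair and a,a in the other.
Chair I (acetyl axial, amino axial): E = 2.83 kcal/mol.
Chair II (acetyl equatorial, amino equatorial): E = 0.00 kcal/mol.
Chair II is the more stable (lower-energy) conformer, and in that chair the amino group is equatorial.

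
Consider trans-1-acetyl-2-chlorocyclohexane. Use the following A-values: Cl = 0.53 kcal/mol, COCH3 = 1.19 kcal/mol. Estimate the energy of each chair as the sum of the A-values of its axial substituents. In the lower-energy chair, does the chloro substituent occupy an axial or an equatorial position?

equatorial

C1 and C2 have opposite parity, so for the trans isomer the two substituents are e,e in one chair and a,a in the other.
Chair I (chloro axial, acetyl axial): E = 1.72 kcal/mol.
Chair II (chloro equatorial, acetyl equatorial): E = 0.00 kcal/mol.
Chair II is the more stable (lower-energy) conformer, and in that chair the chloro group is equatorial.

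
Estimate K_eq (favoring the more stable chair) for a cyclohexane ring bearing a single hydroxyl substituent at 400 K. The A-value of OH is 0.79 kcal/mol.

One chair has the hydroxyl group axial (E = 0.79 kcal/mol) and the other has it equatorial (E = 0).
ΔG = 0.79 kcal/mol between the two chairs.
K = exp(ΔG/RT) with R = 1.987×10⁻³ kcal mol⁻¹ K⁻¹ and T = 400 K gives K ≈ 2.7.

K ≈ 2.70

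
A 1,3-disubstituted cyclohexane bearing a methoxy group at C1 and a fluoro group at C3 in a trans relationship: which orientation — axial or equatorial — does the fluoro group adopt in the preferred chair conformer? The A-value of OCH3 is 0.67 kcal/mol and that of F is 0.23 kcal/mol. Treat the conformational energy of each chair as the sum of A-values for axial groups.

axial

C1 and C3 have the same parity, so for the trans isomer the two substituents are one axial and one equatorial in each chair.
Chair I (methoxy axial, fluoro equatorial): E = 0.67 kcal/mol.
Chair II (methoxy equatorial, fluoro axial): E = 0.23 kcal/mol.
Chair II is the more stable (lower-energy) conformer, and in that chair the fluoro group is axial.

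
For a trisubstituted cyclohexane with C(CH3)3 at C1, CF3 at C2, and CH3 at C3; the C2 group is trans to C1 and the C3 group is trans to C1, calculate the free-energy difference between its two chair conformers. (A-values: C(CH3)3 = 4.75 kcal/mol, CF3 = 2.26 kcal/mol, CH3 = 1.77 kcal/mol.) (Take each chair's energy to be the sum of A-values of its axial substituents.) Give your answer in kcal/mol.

Chair I (tert-butyl axial, trifluoromethyl axial, methyl equatorial): E = 7.01 kcal/mol.
Chair II (tert-butyl equatorial, trifluoromethyl equatorial, methyl axial): E = 1.77 kcal/mol.
ΔE = 7.01 − 1.77 = 5.24 kcal/mol; chair II is more stable.

5.24 kcal/mol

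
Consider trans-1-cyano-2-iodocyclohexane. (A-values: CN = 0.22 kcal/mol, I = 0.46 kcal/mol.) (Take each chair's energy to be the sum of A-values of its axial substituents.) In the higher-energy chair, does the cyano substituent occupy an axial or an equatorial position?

C1 and C2 have opposite parity, so for the trans isomer the two substituents are e,e in one chair and a,a in the other.
Chair I (cyano axial, iodo axial): E = 0.68 kcal/mol.
Chair II (cyano equatorial, iodo equatorial): E = 0.00 kcal/mol.
Chair I is the less stable (higher-energy) conformer, and in that chair the cyano group is axial.

axial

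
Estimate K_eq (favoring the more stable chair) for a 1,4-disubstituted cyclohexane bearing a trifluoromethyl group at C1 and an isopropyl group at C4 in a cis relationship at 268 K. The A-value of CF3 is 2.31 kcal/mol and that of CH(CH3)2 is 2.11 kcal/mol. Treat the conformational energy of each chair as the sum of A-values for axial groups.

K ≈ 1.46

C1 and C4 have opposite parity, so for the cis isomer the two substituents are one axial and one equatorial in each chair.
Chair I (trifluoromethyl axial, isopropyl equatorial): E = 2.31 kcal/mol; chair II (trifluoromethyl equatorial, isopropyl axial): E = 2.11 kcal/mol.
ΔG = 0.20 kcal/mol between the two chairs.
K = exp(ΔG/RT) with R = 1.987×10⁻³ kcal mol⁻¹ K⁻¹ and T = 268 K gives K ≈ 1.46.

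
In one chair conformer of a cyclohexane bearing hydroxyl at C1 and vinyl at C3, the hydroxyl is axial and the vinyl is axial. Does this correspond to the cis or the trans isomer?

cis

C1 and C3 have the same parity, so their axial bonds point in the same direction.
With same-parity carbons, two substituents on the same face are both axial or both equatorial; opposite faces give one of each.
Here the groups are axial/axial → same face → cis.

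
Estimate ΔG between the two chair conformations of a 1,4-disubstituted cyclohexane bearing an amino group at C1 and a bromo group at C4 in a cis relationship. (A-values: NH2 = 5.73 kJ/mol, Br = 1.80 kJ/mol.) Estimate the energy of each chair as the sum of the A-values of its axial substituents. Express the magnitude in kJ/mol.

C1 and C4 have opposite parity, so for the cis isomer the two substituents are one axial and one equatorial in each chair.
Chair I (amino axial, bromo equatorial): E = 5.73 kJ/mol.
Chair II (amino equatorial, bromo axial): E = 1.80 kJ/mol.
ΔE = 5.73 − 1.80 = 3.93 kJ/mol; chair II is more stable.

3.93 kJ/mol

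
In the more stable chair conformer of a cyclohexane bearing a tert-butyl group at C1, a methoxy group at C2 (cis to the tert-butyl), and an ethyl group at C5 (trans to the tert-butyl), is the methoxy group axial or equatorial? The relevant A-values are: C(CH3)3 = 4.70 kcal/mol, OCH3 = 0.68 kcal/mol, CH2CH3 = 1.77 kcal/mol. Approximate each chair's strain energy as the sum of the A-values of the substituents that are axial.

Chair I (tert-butyl axial, methoxy equatorial, ethyl equatorial): E = 4.70 kcal/mol.
Chair II (tert-butyl equatorial, methoxy axial, ethyl axial): E = 2.45 kcal/mol.
Chair II is the more stable (lower-energy) conformer, and in that chair the methoxy group is axial.

axial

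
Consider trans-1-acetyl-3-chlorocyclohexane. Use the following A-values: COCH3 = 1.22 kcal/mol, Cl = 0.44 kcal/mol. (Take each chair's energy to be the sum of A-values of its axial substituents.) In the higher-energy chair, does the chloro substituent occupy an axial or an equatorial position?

equatorial

C1 and C3 have the same parity, so for the trans isomer the two substituents are one axial and one equatorial in each chair.
Chair I (acetyl axial, chloro equatorial): E = 1.22 kcal/mol.
Chair II (acetyl equatorial, chloro axial): E = 0.44 kcal/mol.
Chair I is the less stable (higher-energy) conformer, and in that chair the chloro group is equatorial.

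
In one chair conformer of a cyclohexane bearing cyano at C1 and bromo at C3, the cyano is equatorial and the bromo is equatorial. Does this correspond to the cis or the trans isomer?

C1 and C3 have the same parity, so their axial bonds point in the same direction.
With same-parity carbons, two substituents on the same face are both axial or both equatorial; opposite faces give one of each.
Here the groups are equatorial/equatorial → same face → cis.

cis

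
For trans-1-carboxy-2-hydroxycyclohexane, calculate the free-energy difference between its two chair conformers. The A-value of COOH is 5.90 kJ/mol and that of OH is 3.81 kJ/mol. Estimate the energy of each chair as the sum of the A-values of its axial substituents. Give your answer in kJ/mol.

9.71 kJ/mol

C1 and C2 have opposite parity, so for the trans isomer the two substituents are e,e in one chair and a,a in the other.
Chair I (carboxyl axial, hydroxyl axial): E = 9.71 kJ/mol.
Chair II (carboxyl equatorial, hydroxyl equatorial): E = 0.00 kJ/mol.
ΔE = 9.71 − 0.00 = 9.71 kJ/mol; chair II is more stable.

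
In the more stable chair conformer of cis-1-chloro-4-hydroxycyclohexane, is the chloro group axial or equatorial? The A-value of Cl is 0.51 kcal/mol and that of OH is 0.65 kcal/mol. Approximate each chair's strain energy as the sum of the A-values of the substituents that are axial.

axial

C1 and C4 have opposite parity, so for the cis isomer the two substituents are one axial and one equatorial in each chair.
Chair I (chloro axial, hydroxyl equatorial): E = 0.51 kcal/mol.
Chair II (chloro equatorial, hydroxyl axial): E = 0.65 kcal/mol.
Chair I is the more stable (lower-energy) conformer, and in that chair the chloro group is axial.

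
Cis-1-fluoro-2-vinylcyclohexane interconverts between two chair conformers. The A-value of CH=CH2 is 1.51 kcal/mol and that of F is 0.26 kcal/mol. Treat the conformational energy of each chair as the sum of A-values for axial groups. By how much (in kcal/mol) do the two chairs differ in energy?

1.25 kcal/mol

C1 and C2 have opposite parity, so for the cis isomer the two substituents are one axial and one equatorial in each chair.
Chair I (vinyl axial, fluoro equatorial): E = 1.51 kcal/mol.
Chair II (vinyl equatorial, fluoro axial): E = 0.26 kcal/mol.
ΔE = 1.51 − 0.26 = 1.25 kcal/mol; chair II is more stable.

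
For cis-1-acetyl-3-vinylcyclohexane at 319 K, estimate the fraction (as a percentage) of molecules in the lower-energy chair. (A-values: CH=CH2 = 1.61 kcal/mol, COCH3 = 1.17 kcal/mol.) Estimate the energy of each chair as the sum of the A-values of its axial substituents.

C1 and C3 have the same parity, so for the cis isomer the two substituents are e,e in one chair and a,a in the other.
Chair I (vinyl axial, acetyl axial): E = 2.78 kcal/mol; chair II (vinyl equatorial, acetyl equatorial): E = 0.00 kcal/mol.
ΔG = 2.78 kcal/mol between the two chairs.
K = exp(ΔG/RT) with R = 1.987×10⁻³ kcal mol⁻¹ K⁻¹ and T = 319 K gives K ≈ 80.3.
Fraction in the lower-energy chair = K/(K+1) = 98.8%.

98.8%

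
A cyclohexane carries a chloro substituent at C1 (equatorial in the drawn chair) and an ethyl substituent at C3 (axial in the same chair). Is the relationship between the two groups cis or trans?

trans

C1 and C3 have the same parity, so their axial bonds point in the same direction.
With same-parity carbons, two substituents on the same face are both axial or both equatorial; opposite faces give one of each.
Here the groups are equatorial/axial → opposite face → trans.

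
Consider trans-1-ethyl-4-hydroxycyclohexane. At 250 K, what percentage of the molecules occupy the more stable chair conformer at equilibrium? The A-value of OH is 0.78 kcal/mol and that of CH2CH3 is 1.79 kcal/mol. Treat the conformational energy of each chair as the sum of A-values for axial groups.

99.4%

C1 and C4 have opposite parity, so for the trans isomer the two substituents are e,e in one chair and a,a in the other.
Chair I (hydroxyl axial, ethyl axial): E = 2.57 kcal/mol; chair II (hydroxyl equatorial, ethyl equatorial): E = 0.00 kcal/mol.
ΔG = 2.57 kcal/mol between the two chairs.
K = exp(ΔG/RT) with R = 1.987×10⁻³ kcal mol⁻¹ K⁻¹ and T = 250 K gives K ≈ 177.
Fraction in the lower-energy chair = K/(K+1) = 99.4%.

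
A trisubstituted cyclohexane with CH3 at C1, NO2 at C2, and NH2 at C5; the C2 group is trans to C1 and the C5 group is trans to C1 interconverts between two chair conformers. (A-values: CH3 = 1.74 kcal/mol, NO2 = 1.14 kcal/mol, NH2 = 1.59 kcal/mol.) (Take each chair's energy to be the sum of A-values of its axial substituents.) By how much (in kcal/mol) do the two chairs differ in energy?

1.29 kcal/mol

Chair I (methyl axial, nitro axial, amino equatorial): E = 2.88 kcal/mol.
Chair II (methyl equatorial, nitro equatorial, amino axial): E = 1.59 kcal/mol.
ΔE = 2.88 − 1.59 = 1.29 kcal/mol; chair II is more stable.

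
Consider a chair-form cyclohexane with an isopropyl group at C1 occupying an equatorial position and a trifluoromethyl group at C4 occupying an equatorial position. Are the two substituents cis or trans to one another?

C1 and C4 have opposite parity, so their axial bonds point in opposite directions.
With opposite-parity carbons, two substituents on the same face are one axial and one equatorial; opposite faces give both axial or both equatorial.
Here the groups are equatorial/equatorial → opposite face → trans.

trans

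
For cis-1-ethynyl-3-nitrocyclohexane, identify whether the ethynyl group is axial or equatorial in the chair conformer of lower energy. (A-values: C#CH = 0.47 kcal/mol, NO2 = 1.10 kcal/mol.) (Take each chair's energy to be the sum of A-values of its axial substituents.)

equatorial

C1 and C3 have the same parity, so for the cis isomer the two substituents are e,e in one chair and a,a in the other.
Chair I (ethynyl axial, nitro axial): E = 1.57 kcal/mol.
Chair II (ethynyl equatorial, nitro equatorial): E = 0.00 kcal/mol.
Chair II is the more stable (lower-energy) conformer, and in that chair the ethynyl group is equatorial.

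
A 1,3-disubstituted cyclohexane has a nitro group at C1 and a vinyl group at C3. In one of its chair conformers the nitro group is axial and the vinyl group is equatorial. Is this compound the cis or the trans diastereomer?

trans

C1 and C3 have the same parity, so their axial bonds point in the same direction.
With same-parity carbons, two substituents on the same face are both axial or both equatorial; opposite faces give one of each.
Here the groups are axial/equatorial → opposite face → trans.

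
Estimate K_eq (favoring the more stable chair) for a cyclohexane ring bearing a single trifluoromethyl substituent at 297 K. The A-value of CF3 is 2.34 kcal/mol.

K ≈ 52.7

One chair has the trifluoromethyl group axial (E = 2.34 kcal/mol) and the other has it equatorial (E = 0).
ΔG = 2.34 kcal/mol between the two chairs.
K = exp(ΔG/RT) with R = 1.987×10⁻³ kcal mol⁻¹ K⁻¹ and T = 297 K gives K ≈ 52.7.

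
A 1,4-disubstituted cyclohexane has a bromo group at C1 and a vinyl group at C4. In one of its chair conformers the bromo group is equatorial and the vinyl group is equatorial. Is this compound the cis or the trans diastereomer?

C1 and C4 have opposite parity, so their axial bonds point in opposite directions.
With opposite-parity carbons, two substituents on the same face are one axial and one equatorial; opposite faces give both axial or both equatorial.
Here the groups are equatorial/equatorial → opposite face → trans.

trans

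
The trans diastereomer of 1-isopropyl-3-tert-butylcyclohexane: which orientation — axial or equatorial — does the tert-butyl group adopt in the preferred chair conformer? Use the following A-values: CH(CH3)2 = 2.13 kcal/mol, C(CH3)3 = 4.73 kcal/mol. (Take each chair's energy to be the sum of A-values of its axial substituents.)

C1 and C3 have the same parity, so for the trans isomer the two substituents are one axial and one equatorial in each chair.
Chair I (isopropyl axial, tert-butyl equatorial): E = 2.13 kcal/mol.
Chair II (isopropyl equatorial, tert-butyl axial): E = 4.73 kcal/mol.
Chair I is the more stable (lower-energy) conformer, and in that chair the tert-butyl group is equatorial.

equatorial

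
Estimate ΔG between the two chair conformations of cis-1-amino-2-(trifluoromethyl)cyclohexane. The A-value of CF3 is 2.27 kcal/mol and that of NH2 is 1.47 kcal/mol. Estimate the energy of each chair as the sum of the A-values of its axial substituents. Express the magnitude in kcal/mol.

0.80 kcal/mol

C1 and C2 have opposite parity, so for the cis isomer the two substituents are one axial and one equatorial in each chair.
Chair I (trifluoromethyl axial, amino equatorial): E = 2.27 kcal/mol.
Chair II (trifluoromethyl equatorial, amino axial): E = 1.47 kcal/mol.
ΔE = 2.27 − 1.47 = 0.80 kcal/mol; chair II is more stable.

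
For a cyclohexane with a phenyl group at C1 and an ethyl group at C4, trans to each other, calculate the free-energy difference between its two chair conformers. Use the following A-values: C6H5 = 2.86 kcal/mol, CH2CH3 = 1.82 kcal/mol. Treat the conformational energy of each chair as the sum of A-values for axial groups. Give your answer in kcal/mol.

4.68 kcal/mol

C1 and C4 have opposite parity, so for the trans isomer the two substituents are e,e in one chair and a,a in the other.
Chair I (phenyl axial, ethyl axial): E = 4.68 kcal/mol.
Chair II (phenyl equatorial, ethyl equatorial): E = 0.00 kcal/mol.
ΔE = 4.68 − 0.00 = 4.68 kcal/mol; chair II is more stable.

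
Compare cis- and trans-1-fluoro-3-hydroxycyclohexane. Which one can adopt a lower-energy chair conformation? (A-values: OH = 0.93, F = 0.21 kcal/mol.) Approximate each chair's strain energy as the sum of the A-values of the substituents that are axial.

cis

At 1,3 positions (parity same): cis → (e,e or a,a); trans → (a,e or e,a).
Best chair for cis: E = 0.00 kcal/mol; best chair for trans: E = 0.21 kcal/mol.
The cis isomer is lower by 0.21 kcal/mol.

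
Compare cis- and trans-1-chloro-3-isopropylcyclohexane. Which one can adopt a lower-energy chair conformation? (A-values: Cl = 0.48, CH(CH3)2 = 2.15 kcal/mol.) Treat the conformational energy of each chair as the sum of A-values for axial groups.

cis

At 1,3 positions (parity same): cis → (e,e or a,a); trans → (a,e or e,a).
Best chair for cis: E = 0.00 kcal/mol; best chair for trans: E = 0.48 kcal/mol.
The cis isomer is lower by 0.48 kcal/mol.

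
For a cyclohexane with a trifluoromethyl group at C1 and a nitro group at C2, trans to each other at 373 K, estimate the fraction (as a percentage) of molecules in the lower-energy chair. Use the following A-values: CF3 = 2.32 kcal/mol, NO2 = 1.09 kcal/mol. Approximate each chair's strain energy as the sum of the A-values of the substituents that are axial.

C1 and C2 have opposite parity, so for the trans isomer the two substituents are e,e in one chair and a,a in the other.
Chair I (trifluoromethyl axial, nitro axial): E = 3.41 kcal/mol; chair II (trifluoromethyl equatorial, nitro equatorial): E = 0.00 kcal/mol.
ΔG = 3.41 kcal/mol between the two chairs.
K = exp(ΔG/RT) with R = 1.987×10⁻³ kcal mol⁻¹ K⁻¹ and T = 373 K gives K ≈ 99.6.
Fraction in the lower-energy chair = K/(K+1) = 99.0%.

99.0%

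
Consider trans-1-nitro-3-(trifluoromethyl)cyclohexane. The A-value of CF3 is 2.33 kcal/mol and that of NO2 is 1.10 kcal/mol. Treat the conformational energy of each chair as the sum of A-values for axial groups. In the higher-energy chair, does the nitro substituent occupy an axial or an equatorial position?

equatorial

C1 and C3 have the same parity, so for the trans isomer the two substituents are one axial and one equatorial in each chair.
Chair I (trifluoromethyl axial, nitro equatorial): E = 2.33 kcal/mol.
Chair II (trifluoromethyl equatorial, nitro axial): E = 1.10 kcal/mol.
Chair I is the less stable (higher-energy) conformer, and in that chair the nitro group is equatorial.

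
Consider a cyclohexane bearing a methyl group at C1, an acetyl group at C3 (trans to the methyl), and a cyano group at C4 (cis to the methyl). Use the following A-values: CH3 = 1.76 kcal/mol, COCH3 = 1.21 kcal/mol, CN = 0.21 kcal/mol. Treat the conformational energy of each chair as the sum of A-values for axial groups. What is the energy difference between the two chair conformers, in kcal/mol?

0.34 kcal/mol

Chair I (methyl axial, acetyl equatorial, cyano equatorial): E = 1.76 kcal/mol.
Chair II (methyl equatorial, acetyl axial, cyano axial): E = 1.42 kcal/mol.
ΔE = 1.76 − 1.42 = 0.34 kcal/mol; chair II is more stable.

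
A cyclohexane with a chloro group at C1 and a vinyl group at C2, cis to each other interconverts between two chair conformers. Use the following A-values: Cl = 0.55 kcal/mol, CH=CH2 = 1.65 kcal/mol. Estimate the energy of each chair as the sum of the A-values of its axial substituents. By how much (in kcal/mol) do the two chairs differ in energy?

1.10 kcal/mol

C1 and C2 have opposite parity, so for the cis isomer the two substituents are one axial and one equatorial in each chair.
Chair I (chloro axial, vinyl equatorial): E = 0.55 kcal/mol.
Chair II (chloro equatorial, vinyl axial): E = 1.65 kcal/mol.
ΔE = 1.65 − 0.55 = 1.10 kcal/mol; chair I is more stable.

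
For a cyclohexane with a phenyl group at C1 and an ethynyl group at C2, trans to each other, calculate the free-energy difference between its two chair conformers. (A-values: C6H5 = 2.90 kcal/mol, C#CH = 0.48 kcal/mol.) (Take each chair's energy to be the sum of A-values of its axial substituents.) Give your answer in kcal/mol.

C1 and C2 have opposite parity, so for the trans isomer the two substituents are e,e in one chair and a,a in the other.
Chair I (phenyl axial, ethynyl axial): E = 3.38 kcal/mol.
Chair II (phenyl equatorial, ethynyl equatorial): E = 0.00 kcal/mol.
ΔE = 3.38 − 0.00 = 3.38 kcal/mol; chair II is more stable.

3.38 kcal/mol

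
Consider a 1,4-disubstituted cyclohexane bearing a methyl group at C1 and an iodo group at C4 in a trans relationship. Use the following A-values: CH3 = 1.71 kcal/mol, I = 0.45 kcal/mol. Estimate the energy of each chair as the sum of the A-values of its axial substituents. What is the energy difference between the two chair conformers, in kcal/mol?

C1 and C4 have opposite parity, so for the trans isomer the two substituents are e,e in one chair and a,a in the other.
Chair I (methyl axial, iodo axial): E = 2.16 kcal/mol.
Chair II (methyl equatorial, iodo equatorial): E = 0.00 kcal/mol.
ΔE = 2.16 − 0.00 = 2.16 kcal/mol; chair II is more stable.

2.16 kcal/mol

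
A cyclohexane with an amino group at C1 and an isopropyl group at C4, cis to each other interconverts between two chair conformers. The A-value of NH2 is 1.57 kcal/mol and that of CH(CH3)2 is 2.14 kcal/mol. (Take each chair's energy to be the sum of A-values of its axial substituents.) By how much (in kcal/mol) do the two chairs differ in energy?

C1 and C4 have opposite parity, so for the cis isomer the two substituents are one axial and one equatorial in each chair.
Chair I (amino axial, isopropyl equatorial): E = 1.57 kcal/mol.
Chair II (amino equatorial, isopropyl axial): E = 2.14 kcal/mol.
ΔE = 2.14 − 1.57 = 0.57 kcal/mol; chair I is more stable.

0.57 kcal/mol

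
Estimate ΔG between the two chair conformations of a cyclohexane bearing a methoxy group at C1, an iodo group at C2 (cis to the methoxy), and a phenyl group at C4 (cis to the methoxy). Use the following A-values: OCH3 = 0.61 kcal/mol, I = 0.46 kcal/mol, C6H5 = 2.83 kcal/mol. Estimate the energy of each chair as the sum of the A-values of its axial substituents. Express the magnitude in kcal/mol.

Chair I (methoxy axial, iodo equatorial, phenyl equatorial): E = 0.61 kcal/mol.
Chair II (methoxy equatorial, iodo axial, phenyl axial): E = 3.29 kcal/mol.
ΔE = 3.29 − 0.61 = 2.68 kcal/mol; chair I is more stable.

2.68 kcal/mol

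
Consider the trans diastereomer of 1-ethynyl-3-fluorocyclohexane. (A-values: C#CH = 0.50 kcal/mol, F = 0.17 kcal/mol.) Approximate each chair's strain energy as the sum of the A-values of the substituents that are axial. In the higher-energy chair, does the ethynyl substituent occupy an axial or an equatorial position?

C1 and C3 have the same parity, so for the trans isomer the two substituents are one axial and one equatorial in each chair.
Chair I (ethynyl axial, fluoro equatorial): E = 0.50 kcal/mol.
Chair II (ethynyl equatorial, fluoro axial): E = 0.17 kcal/mol.
Chair I is the less stable (higher-energy) conformer, and in that chair the ethynyl group is axial.

axial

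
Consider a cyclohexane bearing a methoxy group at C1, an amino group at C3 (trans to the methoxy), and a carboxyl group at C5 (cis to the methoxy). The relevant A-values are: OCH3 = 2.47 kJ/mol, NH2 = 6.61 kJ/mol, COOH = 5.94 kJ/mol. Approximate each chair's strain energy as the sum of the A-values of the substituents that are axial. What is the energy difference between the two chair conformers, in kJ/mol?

Chair I (methoxy axial, amino equatorial, carboxyl axial): E = 8.41 kJ/mol.
Chair II (methoxy equatorial, amino axial, carboxyl equatorial): E = 6.61 kJ/mol.
ΔE = 8.41 − 6.61 = 1.80 kJ/mol; chair II is more stable.

1.80 kJ/mol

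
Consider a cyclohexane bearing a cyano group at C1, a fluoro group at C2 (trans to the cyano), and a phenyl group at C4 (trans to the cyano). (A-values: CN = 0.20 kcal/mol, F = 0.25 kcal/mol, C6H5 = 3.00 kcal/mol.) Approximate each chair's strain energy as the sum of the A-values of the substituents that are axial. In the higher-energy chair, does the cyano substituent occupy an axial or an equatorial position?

Chair I (cyano axial, fluoro axial, phenyl axial): E = 3.45 kcal/mol.
Chair II (cyano equatorial, fluoro equatorial, phenyl equatorial): E = 0.00 kcal/mol.
Chair I is the less stable (higher-energy) conformer, and in that chair the cyano group is axial.

axial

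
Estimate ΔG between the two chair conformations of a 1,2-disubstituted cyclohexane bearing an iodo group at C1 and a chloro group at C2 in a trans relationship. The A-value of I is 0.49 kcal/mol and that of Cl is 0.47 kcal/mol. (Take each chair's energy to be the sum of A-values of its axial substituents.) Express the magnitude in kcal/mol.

0.96 kcal/mol

C1 and C2 have opposite parity, so for the trans isomer the two substituents are e,e in one chair and a,a in the other.
Chair I (iodo axial, chloro axial): E = 0.96 kcal/mol.
Chair II (iodo equatorial, chloro equatorial): E = 0.00 kcal/mol.
ΔE = 0.96 − 0.00 = 0.96 kcal/mol; chair II is more stable.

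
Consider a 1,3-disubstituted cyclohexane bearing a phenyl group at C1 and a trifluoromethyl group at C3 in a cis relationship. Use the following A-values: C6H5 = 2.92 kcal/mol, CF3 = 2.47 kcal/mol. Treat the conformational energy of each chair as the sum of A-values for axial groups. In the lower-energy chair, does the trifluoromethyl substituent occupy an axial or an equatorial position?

equatorial

C1 and C3 have the same parity, so for the cis isomer the two substituents are e,e in one chair and a,a in the other.
Chair I (phenyl axial, trifluoromethyl axial): E = 5.39 kcal/mol.
Chair II (phenyl equatorial, trifluoromethyl equatorial): E = 0.00 kcal/mol.
Chair II is the more stable (lower-energy) conformer, and in that chair the trifluoromethyl group is equatorial.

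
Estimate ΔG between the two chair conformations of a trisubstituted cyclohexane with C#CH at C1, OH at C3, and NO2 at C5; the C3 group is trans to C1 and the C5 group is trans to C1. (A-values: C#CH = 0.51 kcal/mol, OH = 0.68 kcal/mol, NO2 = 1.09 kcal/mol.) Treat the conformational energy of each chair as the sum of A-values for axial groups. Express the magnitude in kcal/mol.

Chair I (ethynyl axial, hydroxyl equatorial, nitro equatorial): E = 0.51 kcal/mol.
Chair II (ethynyl equatorial, hydroxyl axial, nitro axial): E = 1.77 kcal/mol.
ΔE = 1.77 − 0.51 = 1.26 kcal/mol; chair I is more stable.

1.26 kcal/mol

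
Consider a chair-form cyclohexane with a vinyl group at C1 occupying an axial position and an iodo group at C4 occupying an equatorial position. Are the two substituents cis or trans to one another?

cis

C1 and C4 have opposite parity, so their axial bonds point in opposite directions.
With opposite-parity carbons, two substituents on the same face are one axial and one equatorial; opposite faces give both axial or both equatorial.
Here the groups are axial/equatorial → same face → cis.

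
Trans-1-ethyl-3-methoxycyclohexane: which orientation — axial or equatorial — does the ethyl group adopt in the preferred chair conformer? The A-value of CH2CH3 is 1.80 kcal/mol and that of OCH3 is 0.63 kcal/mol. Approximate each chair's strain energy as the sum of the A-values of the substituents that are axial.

equatorial

C1 and C3 have the same parity, so for the trans isomer the two substituents are one axial and one equatorial in each chair.
Chair I (ethyl axial, methoxy equatorial): E = 1.80 kcal/mol.
Chair II (ethyl equatorial, methoxy axial): E = 0.63 kcal/mol.
Chair II is the more stable (lower-energy) conformer, and in that chair the ethyl group is equatorial.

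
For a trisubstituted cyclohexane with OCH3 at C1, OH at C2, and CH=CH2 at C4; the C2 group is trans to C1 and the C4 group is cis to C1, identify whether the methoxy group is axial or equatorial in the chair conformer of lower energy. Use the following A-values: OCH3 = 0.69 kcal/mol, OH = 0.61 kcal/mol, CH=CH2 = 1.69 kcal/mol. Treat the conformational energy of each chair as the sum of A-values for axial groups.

axial

Chair I (methoxy axial, hydroxyl axial, vinyl equatorial): E = 1.30 kcal/mol.
Chair II (methoxy equatorial, hydroxyl equatorial, vinyl axial): E = 1.69 kcal/mol.
Chair I is the more stable (lower-energy) conformer, and in that chair the methoxy group is axial.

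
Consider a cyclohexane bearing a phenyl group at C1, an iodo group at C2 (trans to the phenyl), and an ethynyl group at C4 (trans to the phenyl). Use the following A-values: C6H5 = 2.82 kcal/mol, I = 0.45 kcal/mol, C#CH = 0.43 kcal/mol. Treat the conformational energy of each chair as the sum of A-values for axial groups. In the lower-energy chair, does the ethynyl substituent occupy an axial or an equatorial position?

Chair I (phenyl axial, iodo axial, ethynyl axial): E = 3.70 kcal/mol.
Chair II (phenyl equatorial, iodo equatorial, ethynyl equatorial): E = 0.00 kcal/mol.
Chair II is the more stable (lower-energy) conformer, and in that chair the ethynyl group is equatorial.

equatorial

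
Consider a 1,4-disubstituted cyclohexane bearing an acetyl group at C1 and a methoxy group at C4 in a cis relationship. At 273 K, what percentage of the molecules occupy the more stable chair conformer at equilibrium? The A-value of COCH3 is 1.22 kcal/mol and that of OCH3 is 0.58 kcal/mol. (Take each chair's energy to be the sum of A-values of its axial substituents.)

C1 and C4 have opposite parity, so for the cis isomer the two substituents are one axial and one equatorial in each chair.
Chair I (acetyl axial, methoxy equatorial): E = 1.22 kcal/mol; chair II (acetyl equatorial, methoxy axial): E = 0.58 kcal/mol.
ΔG = 0.64 kcal/mol between the two chairs.
K = exp(ΔG/RT) with R = 1.987×10⁻³ kcal mol⁻¹ K⁻¹ and T = 273 K gives K ≈ 3.25.
Fraction in the lower-energy chair = K/(K+1) = 76.5%.

76.5%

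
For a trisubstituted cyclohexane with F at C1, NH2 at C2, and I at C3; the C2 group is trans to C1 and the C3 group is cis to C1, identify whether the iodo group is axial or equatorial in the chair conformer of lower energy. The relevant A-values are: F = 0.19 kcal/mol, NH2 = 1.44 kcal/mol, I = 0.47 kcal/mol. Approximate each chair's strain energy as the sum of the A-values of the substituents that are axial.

equatorial

Chair I (fluoro axial, amino axial, iodo axial): E = 2.10 kcal/mol.
Chair II (fluoro equatorial, amino equatorial, iodo equatorial): E = 0.00 kcal/mol.
Chair II is the more stable (lower-energy) conformer, and in that chair the iodo group is equatorial.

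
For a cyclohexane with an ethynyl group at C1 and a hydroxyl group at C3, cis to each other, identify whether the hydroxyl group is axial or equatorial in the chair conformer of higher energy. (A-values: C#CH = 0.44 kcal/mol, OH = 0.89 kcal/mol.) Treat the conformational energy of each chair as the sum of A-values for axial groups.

axial

C1 and C3 have the same parity, so for the cis isomer the two substituents are e,e in one chair and a,a in the other.
Chair I (ethynyl axial, hydroxyl axial): E = 1.33 kcal/mol.
Chair II (ethynyl equatorial, hydroxyl equatorial): E = 0.00 kcal/mol.
Chair I is the less stable (higher-energy) conformer, and in that chair the hydroxyl group is axial.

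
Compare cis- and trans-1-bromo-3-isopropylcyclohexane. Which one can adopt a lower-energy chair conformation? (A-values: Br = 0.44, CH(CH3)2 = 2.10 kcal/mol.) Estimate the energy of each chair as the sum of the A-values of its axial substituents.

At 1,3 positions (parity same): cis → (e,e or a,a); trans → (a,e or e,a).
Best chair for cis: E = 0.00 kcal/mol; best chair for trans: E = 0.44 kcal/mol.
The cis isomer is lower by 0.44 kcal/mol.

cis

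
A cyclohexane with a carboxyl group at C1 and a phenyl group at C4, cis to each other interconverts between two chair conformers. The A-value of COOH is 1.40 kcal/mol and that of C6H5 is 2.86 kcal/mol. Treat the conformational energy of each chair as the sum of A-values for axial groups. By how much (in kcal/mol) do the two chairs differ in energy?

C1 and C4 have opposite parity, so for the cis isomer the two substituents are one axial and one equatorial in each chair.
Chair I (carboxyl axial, phenyl equatorial): E = 1.40 kcal/mol.
Chair II (carboxyl equatorial, phenyl axial): E = 2.86 kcal/mol.
ΔE = 2.86 − 1.40 = 1.46 kcal/mol; chair I is more stable.

1.46 kcal/mol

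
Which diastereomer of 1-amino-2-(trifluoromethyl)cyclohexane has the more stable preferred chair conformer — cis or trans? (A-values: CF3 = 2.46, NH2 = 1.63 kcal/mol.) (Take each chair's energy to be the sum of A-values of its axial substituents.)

At 1,2 positions (parity opposite): cis → (a,e or e,a); trans → (e,e or a,a).
Best chair for cis: E = 1.63 kcal/mol; best chair for trans: E = 0.00 kcal/mol.
The trans isomer is lower by 1.63 kcal/mol.

trans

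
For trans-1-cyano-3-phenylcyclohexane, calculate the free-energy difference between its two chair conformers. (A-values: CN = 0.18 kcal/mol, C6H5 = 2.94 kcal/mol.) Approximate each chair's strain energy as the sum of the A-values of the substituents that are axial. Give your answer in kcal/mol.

2.76 kcal/mol

C1 and C3 have the same parity, so for the trans isomer the two substituents are one axial and one equatorial in each chair.
Chair I (cyano axial, phenyl equatorial): E = 0.18 kcal/mol.
Chair II (cyano equatorial, phenyl axial): E = 2.94 kcal/mol.
ΔE = 2.94 − 0.18 = 2.76 kcal/mol; chair I is more stable.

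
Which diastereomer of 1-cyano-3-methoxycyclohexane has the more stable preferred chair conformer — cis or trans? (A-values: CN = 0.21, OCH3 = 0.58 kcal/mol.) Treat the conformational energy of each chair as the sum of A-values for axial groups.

cis

At 1,3 positions (parity same): cis → (e,e or a,a); trans → (a,e or e,a).
Best chair for cis: E = 0.00 kcal/mol; best chair for trans: E = 0.21 kcal/mol.
The cis isomer is lower by 0.21 kcal/mol.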